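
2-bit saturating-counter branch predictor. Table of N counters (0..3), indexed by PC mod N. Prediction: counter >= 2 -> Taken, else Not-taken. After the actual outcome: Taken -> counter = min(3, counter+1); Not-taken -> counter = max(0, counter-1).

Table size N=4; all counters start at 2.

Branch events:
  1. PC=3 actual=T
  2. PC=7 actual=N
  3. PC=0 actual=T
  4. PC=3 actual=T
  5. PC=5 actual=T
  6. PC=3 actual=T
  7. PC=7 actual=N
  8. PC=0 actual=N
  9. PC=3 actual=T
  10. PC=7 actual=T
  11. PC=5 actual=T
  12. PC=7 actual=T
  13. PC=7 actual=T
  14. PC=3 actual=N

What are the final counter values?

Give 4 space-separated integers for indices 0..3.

Ev 1: PC=3 idx=3 pred=T actual=T -> ctr[3]=3
Ev 2: PC=7 idx=3 pred=T actual=N -> ctr[3]=2
Ev 3: PC=0 idx=0 pred=T actual=T -> ctr[0]=3
Ev 4: PC=3 idx=3 pred=T actual=T -> ctr[3]=3
Ev 5: PC=5 idx=1 pred=T actual=T -> ctr[1]=3
Ev 6: PC=3 idx=3 pred=T actual=T -> ctr[3]=3
Ev 7: PC=7 idx=3 pred=T actual=N -> ctr[3]=2
Ev 8: PC=0 idx=0 pred=T actual=N -> ctr[0]=2
Ev 9: PC=3 idx=3 pred=T actual=T -> ctr[3]=3
Ev 10: PC=7 idx=3 pred=T actual=T -> ctr[3]=3
Ev 11: PC=5 idx=1 pred=T actual=T -> ctr[1]=3
Ev 12: PC=7 idx=3 pred=T actual=T -> ctr[3]=3
Ev 13: PC=7 idx=3 pred=T actual=T -> ctr[3]=3
Ev 14: PC=3 idx=3 pred=T actual=N -> ctr[3]=2

Answer: 2 3 2 2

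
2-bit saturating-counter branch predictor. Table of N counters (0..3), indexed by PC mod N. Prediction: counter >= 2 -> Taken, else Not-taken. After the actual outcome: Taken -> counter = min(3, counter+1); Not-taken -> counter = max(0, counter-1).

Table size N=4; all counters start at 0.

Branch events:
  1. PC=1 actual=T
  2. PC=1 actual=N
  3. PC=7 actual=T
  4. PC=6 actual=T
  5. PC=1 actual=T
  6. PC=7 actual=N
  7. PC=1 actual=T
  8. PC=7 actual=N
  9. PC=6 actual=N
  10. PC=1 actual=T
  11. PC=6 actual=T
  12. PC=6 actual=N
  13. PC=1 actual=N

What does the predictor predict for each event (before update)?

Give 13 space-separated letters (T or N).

Answer: N N N N N N N N N T N N T

Derivation:
Ev 1: PC=1 idx=1 pred=N actual=T -> ctr[1]=1
Ev 2: PC=1 idx=1 pred=N actual=N -> ctr[1]=0
Ev 3: PC=7 idx=3 pred=N actual=T -> ctr[3]=1
Ev 4: PC=6 idx=2 pred=N actual=T -> ctr[2]=1
Ev 5: PC=1 idx=1 pred=N actual=T -> ctr[1]=1
Ev 6: PC=7 idx=3 pred=N actual=N -> ctr[3]=0
Ev 7: PC=1 idx=1 pred=N actual=T -> ctr[1]=2
Ev 8: PC=7 idx=3 pred=N actual=N -> ctr[3]=0
Ev 9: PC=6 idx=2 pred=N actual=N -> ctr[2]=0
Ev 10: PC=1 idx=1 pred=T actual=T -> ctr[1]=3
Ev 11: PC=6 idx=2 pred=N actual=T -> ctr[2]=1
Ev 12: PC=6 idx=2 pred=N actual=N -> ctr[2]=0
Ev 13: PC=1 idx=1 pred=T actual=N -> ctr[1]=2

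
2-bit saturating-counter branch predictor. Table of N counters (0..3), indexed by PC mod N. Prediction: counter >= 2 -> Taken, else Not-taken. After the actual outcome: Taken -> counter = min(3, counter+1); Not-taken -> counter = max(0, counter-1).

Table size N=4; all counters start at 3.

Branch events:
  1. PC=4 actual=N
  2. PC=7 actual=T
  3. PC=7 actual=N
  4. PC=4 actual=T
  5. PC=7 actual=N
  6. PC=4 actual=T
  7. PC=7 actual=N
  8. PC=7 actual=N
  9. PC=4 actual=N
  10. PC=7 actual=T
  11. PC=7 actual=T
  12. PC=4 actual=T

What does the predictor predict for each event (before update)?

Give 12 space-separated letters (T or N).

Answer: T T T T T T N N T N N T

Derivation:
Ev 1: PC=4 idx=0 pred=T actual=N -> ctr[0]=2
Ev 2: PC=7 idx=3 pred=T actual=T -> ctr[3]=3
Ev 3: PC=7 idx=3 pred=T actual=N -> ctr[3]=2
Ev 4: PC=4 idx=0 pred=T actual=T -> ctr[0]=3
Ev 5: PC=7 idx=3 pred=T actual=N -> ctr[3]=1
Ev 6: PC=4 idx=0 pred=T actual=T -> ctr[0]=3
Ev 7: PC=7 idx=3 pred=N actual=N -> ctr[3]=0
Ev 8: PC=7 idx=3 pred=N actual=N -> ctr[3]=0
Ev 9: PC=4 idx=0 pred=T actual=N -> ctr[0]=2
Ev 10: PC=7 idx=3 pred=N actual=T -> ctr[3]=1
Ev 11: PC=7 idx=3 pred=N actual=T -> ctr[3]=2
Ev 12: PC=4 idx=0 pred=T actual=T -> ctr[0]=3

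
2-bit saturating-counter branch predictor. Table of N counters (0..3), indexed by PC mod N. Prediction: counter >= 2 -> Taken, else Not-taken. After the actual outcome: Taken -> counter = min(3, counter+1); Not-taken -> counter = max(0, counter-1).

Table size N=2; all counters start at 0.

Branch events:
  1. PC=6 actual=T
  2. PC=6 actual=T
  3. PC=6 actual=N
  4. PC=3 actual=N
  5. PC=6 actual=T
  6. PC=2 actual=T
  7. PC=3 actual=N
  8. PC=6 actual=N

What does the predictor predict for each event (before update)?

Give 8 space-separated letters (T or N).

Answer: N N T N N T N T

Derivation:
Ev 1: PC=6 idx=0 pred=N actual=T -> ctr[0]=1
Ev 2: PC=6 idx=0 pred=N actual=T -> ctr[0]=2
Ev 3: PC=6 idx=0 pred=T actual=N -> ctr[0]=1
Ev 4: PC=3 idx=1 pred=N actual=N -> ctr[1]=0
Ev 5: PC=6 idx=0 pred=N actual=T -> ctr[0]=2
Ev 6: PC=2 idx=0 pred=T actual=T -> ctr[0]=3
Ev 7: PC=3 idx=1 pred=N actual=N -> ctr[1]=0
Ev 8: PC=6 idx=0 pred=T actual=N -> ctr[0]=2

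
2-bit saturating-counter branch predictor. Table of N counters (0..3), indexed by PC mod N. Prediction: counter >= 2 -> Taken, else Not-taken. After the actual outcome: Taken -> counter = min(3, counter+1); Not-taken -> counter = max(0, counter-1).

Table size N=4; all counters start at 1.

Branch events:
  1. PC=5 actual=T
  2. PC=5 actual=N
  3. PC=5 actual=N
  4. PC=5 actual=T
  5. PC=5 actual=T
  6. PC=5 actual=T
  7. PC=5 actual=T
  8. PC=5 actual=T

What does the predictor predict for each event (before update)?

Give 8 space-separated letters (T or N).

Ev 1: PC=5 idx=1 pred=N actual=T -> ctr[1]=2
Ev 2: PC=5 idx=1 pred=T actual=N -> ctr[1]=1
Ev 3: PC=5 idx=1 pred=N actual=N -> ctr[1]=0
Ev 4: PC=5 idx=1 pred=N actual=T -> ctr[1]=1
Ev 5: PC=5 idx=1 pred=N actual=T -> ctr[1]=2
Ev 6: PC=5 idx=1 pred=T actual=T -> ctr[1]=3
Ev 7: PC=5 idx=1 pred=T actual=T -> ctr[1]=3
Ev 8: PC=5 idx=1 pred=T actual=T -> ctr[1]=3

Answer: N T N N N T T T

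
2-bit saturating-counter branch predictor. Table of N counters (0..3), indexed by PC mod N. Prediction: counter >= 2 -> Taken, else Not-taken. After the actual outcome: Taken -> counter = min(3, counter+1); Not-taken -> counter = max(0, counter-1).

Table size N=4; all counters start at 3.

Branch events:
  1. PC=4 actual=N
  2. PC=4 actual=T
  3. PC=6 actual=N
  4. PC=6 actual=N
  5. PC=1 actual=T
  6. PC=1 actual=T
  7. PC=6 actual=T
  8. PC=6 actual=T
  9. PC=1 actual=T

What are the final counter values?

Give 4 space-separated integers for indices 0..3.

Ev 1: PC=4 idx=0 pred=T actual=N -> ctr[0]=2
Ev 2: PC=4 idx=0 pred=T actual=T -> ctr[0]=3
Ev 3: PC=6 idx=2 pred=T actual=N -> ctr[2]=2
Ev 4: PC=6 idx=2 pred=T actual=N -> ctr[2]=1
Ev 5: PC=1 idx=1 pred=T actual=T -> ctr[1]=3
Ev 6: PC=1 idx=1 pred=T actual=T -> ctr[1]=3
Ev 7: PC=6 idx=2 pred=N actual=T -> ctr[2]=2
Ev 8: PC=6 idx=2 pred=T actual=T -> ctr[2]=3
Ev 9: PC=1 idx=1 pred=T actual=T -> ctr[1]=3

Answer: 3 3 3 3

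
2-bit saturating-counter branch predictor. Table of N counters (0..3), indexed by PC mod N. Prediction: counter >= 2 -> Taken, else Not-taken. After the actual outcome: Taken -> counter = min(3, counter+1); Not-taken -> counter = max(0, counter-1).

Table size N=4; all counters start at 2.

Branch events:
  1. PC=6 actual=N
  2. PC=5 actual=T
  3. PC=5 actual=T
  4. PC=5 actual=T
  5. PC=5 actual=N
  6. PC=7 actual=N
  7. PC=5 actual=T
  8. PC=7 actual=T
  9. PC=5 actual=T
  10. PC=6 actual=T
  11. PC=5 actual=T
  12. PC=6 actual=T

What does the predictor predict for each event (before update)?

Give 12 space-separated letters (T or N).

Answer: T T T T T T T N T N T T

Derivation:
Ev 1: PC=6 idx=2 pred=T actual=N -> ctr[2]=1
Ev 2: PC=5 idx=1 pred=T actual=T -> ctr[1]=3
Ev 3: PC=5 idx=1 pred=T actual=T -> ctr[1]=3
Ev 4: PC=5 idx=1 pred=T actual=T -> ctr[1]=3
Ev 5: PC=5 idx=1 pred=T actual=N -> ctr[1]=2
Ev 6: PC=7 idx=3 pred=T actual=N -> ctr[3]=1
Ev 7: PC=5 idx=1 pred=T actual=T -> ctr[1]=3
Ev 8: PC=7 idx=3 pred=N actual=T -> ctr[3]=2
Ev 9: PC=5 idx=1 pred=T actual=T -> ctr[1]=3
Ev 10: PC=6 idx=2 pred=N actual=T -> ctr[2]=2
Ev 11: PC=5 idx=1 pred=T actual=T -> ctr[1]=3
Ev 12: PC=6 idx=2 pred=T actual=T -> ctr[2]=3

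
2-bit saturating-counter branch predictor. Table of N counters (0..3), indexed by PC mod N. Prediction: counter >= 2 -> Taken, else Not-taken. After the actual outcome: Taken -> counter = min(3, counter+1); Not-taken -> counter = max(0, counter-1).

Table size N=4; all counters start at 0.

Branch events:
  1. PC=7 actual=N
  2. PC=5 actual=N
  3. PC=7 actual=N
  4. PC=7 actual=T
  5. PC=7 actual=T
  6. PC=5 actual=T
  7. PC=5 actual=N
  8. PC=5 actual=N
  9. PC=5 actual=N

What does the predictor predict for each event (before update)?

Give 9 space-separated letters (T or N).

Ev 1: PC=7 idx=3 pred=N actual=N -> ctr[3]=0
Ev 2: PC=5 idx=1 pred=N actual=N -> ctr[1]=0
Ev 3: PC=7 idx=3 pred=N actual=N -> ctr[3]=0
Ev 4: PC=7 idx=3 pred=N actual=T -> ctr[3]=1
Ev 5: PC=7 idx=3 pred=N actual=T -> ctr[3]=2
Ev 6: PC=5 idx=1 pred=N actual=T -> ctr[1]=1
Ev 7: PC=5 idx=1 pred=N actual=N -> ctr[1]=0
Ev 8: PC=5 idx=1 pred=N actual=N -> ctr[1]=0
Ev 9: PC=5 idx=1 pred=N actual=N -> ctr[1]=0

Answer: N N N N N N N N N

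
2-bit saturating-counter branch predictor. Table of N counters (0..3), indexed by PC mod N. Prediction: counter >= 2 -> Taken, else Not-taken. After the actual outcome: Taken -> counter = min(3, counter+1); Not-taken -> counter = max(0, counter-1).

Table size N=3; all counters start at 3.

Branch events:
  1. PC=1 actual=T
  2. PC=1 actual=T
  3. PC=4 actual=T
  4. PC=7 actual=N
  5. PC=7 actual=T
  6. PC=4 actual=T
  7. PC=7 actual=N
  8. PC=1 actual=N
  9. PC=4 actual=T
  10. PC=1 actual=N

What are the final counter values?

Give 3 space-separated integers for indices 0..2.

Ev 1: PC=1 idx=1 pred=T actual=T -> ctr[1]=3
Ev 2: PC=1 idx=1 pred=T actual=T -> ctr[1]=3
Ev 3: PC=4 idx=1 pred=T actual=T -> ctr[1]=3
Ev 4: PC=7 idx=1 pred=T actual=N -> ctr[1]=2
Ev 5: PC=7 idx=1 pred=T actual=T -> ctr[1]=3
Ev 6: PC=4 idx=1 pred=T actual=T -> ctr[1]=3
Ev 7: PC=7 idx=1 pred=T actual=N -> ctr[1]=2
Ev 8: PC=1 idx=1 pred=T actual=N -> ctr[1]=1
Ev 9: PC=4 idx=1 pred=N actual=T -> ctr[1]=2
Ev 10: PC=1 idx=1 pred=T actual=N -> ctr[1]=1

Answer: 3 1 3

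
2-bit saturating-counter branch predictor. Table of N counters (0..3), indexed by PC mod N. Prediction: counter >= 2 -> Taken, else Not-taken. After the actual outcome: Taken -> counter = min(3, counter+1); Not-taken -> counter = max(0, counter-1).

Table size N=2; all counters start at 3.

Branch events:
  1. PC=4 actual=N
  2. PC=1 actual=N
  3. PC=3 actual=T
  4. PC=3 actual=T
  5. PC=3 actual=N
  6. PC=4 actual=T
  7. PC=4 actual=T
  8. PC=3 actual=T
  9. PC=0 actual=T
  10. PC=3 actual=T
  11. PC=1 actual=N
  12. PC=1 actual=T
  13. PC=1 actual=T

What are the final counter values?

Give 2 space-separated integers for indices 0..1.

Ev 1: PC=4 idx=0 pred=T actual=N -> ctr[0]=2
Ev 2: PC=1 idx=1 pred=T actual=N -> ctr[1]=2
Ev 3: PC=3 idx=1 pred=T actual=T -> ctr[1]=3
Ev 4: PC=3 idx=1 pred=T actual=T -> ctr[1]=3
Ev 5: PC=3 idx=1 pred=T actual=N -> ctr[1]=2
Ev 6: PC=4 idx=0 pred=T actual=T -> ctr[0]=3
Ev 7: PC=4 idx=0 pred=T actual=T -> ctr[0]=3
Ev 8: PC=3 idx=1 pred=T actual=T -> ctr[1]=3
Ev 9: PC=0 idx=0 pred=T actual=T -> ctr[0]=3
Ev 10: PC=3 idx=1 pred=T actual=T -> ctr[1]=3
Ev 11: PC=1 idx=1 pred=T actual=N -> ctr[1]=2
Ev 12: PC=1 idx=1 pred=T actual=T -> ctr[1]=3
Ev 13: PC=1 idx=1 pred=T actual=T -> ctr[1]=3

Answer: 3 3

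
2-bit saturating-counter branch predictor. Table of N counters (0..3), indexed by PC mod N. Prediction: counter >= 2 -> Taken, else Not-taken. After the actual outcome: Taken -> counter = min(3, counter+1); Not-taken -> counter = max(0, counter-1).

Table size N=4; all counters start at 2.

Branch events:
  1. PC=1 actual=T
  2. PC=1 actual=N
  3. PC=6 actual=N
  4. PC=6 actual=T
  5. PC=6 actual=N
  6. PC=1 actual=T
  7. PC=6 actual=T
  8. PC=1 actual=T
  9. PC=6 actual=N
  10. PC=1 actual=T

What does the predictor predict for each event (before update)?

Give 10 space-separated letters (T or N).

Answer: T T T N T T N T T T

Derivation:
Ev 1: PC=1 idx=1 pred=T actual=T -> ctr[1]=3
Ev 2: PC=1 idx=1 pred=T actual=N -> ctr[1]=2
Ev 3: PC=6 idx=2 pred=T actual=N -> ctr[2]=1
Ev 4: PC=6 idx=2 pred=N actual=T -> ctr[2]=2
Ev 5: PC=6 idx=2 pred=T actual=N -> ctr[2]=1
Ev 6: PC=1 idx=1 pred=T actual=T -> ctr[1]=3
Ev 7: PC=6 idx=2 pred=N actual=T -> ctr[2]=2
Ev 8: PC=1 idx=1 pred=T actual=T -> ctr[1]=3
Ev 9: PC=6 idx=2 pred=T actual=N -> ctr[2]=1
Ev 10: PC=1 idx=1 pred=T actual=T -> ctr[1]=3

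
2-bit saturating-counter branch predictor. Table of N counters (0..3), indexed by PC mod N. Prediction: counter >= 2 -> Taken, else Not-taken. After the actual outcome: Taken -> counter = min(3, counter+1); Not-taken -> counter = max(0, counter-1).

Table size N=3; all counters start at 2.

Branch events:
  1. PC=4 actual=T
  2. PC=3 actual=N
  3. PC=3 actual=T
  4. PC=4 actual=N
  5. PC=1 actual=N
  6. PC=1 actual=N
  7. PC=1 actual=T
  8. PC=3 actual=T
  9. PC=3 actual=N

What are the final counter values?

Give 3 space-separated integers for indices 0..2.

Answer: 2 1 2

Derivation:
Ev 1: PC=4 idx=1 pred=T actual=T -> ctr[1]=3
Ev 2: PC=3 idx=0 pred=T actual=N -> ctr[0]=1
Ev 3: PC=3 idx=0 pred=N actual=T -> ctr[0]=2
Ev 4: PC=4 idx=1 pred=T actual=N -> ctr[1]=2
Ev 5: PC=1 idx=1 pred=T actual=N -> ctr[1]=1
Ev 6: PC=1 idx=1 pred=N actual=N -> ctr[1]=0
Ev 7: PC=1 idx=1 pred=N actual=T -> ctr[1]=1
Ev 8: PC=3 idx=0 pred=T actual=T -> ctr[0]=3
Ev 9: PC=3 idx=0 pred=T actual=N -> ctr[0]=2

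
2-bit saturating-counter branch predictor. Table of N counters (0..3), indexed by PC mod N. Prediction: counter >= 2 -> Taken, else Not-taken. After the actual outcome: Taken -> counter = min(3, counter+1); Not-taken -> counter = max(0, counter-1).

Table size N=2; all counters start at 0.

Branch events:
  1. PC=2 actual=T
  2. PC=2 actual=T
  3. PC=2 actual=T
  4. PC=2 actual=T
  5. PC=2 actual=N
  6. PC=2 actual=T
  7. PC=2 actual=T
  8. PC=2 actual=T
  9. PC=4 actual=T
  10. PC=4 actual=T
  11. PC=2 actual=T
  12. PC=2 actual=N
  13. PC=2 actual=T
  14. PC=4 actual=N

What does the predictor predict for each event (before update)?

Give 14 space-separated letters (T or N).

Ev 1: PC=2 idx=0 pred=N actual=T -> ctr[0]=1
Ev 2: PC=2 idx=0 pred=N actual=T -> ctr[0]=2
Ev 3: PC=2 idx=0 pred=T actual=T -> ctr[0]=3
Ev 4: PC=2 idx=0 pred=T actual=T -> ctr[0]=3
Ev 5: PC=2 idx=0 pred=T actual=N -> ctr[0]=2
Ev 6: PC=2 idx=0 pred=T actual=T -> ctr[0]=3
Ev 7: PC=2 idx=0 pred=T actual=T -> ctr[0]=3
Ev 8: PC=2 idx=0 pred=T actual=T -> ctr[0]=3
Ev 9: PC=4 idx=0 pred=T actual=T -> ctr[0]=3
Ev 10: PC=4 idx=0 pred=T actual=T -> ctr[0]=3
Ev 11: PC=2 idx=0 pred=T actual=T -> ctr[0]=3
Ev 12: PC=2 idx=0 pred=T actual=N -> ctr[0]=2
Ev 13: PC=2 idx=0 pred=T actual=T -> ctr[0]=3
Ev 14: PC=4 idx=0 pred=T actual=N -> ctr[0]=2

Answer: N N T T T T T T T T T T T T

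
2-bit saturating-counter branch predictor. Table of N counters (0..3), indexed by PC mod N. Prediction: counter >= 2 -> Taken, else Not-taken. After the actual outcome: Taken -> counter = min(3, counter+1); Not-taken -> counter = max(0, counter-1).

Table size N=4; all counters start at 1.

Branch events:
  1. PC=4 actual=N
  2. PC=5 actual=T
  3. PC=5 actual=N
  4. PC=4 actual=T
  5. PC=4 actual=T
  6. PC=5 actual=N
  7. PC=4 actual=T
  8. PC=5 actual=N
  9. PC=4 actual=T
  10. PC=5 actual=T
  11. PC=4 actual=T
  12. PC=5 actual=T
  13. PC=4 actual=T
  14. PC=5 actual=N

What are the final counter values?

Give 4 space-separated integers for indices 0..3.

Answer: 3 1 1 1

Derivation:
Ev 1: PC=4 idx=0 pred=N actual=N -> ctr[0]=0
Ev 2: PC=5 idx=1 pred=N actual=T -> ctr[1]=2
Ev 3: PC=5 idx=1 pred=T actual=N -> ctr[1]=1
Ev 4: PC=4 idx=0 pred=N actual=T -> ctr[0]=1
Ev 5: PC=4 idx=0 pred=N actual=T -> ctr[0]=2
Ev 6: PC=5 idx=1 pred=N actual=N -> ctr[1]=0
Ev 7: PC=4 idx=0 pred=T actual=T -> ctr[0]=3
Ev 8: PC=5 idx=1 pred=N actual=N -> ctr[1]=0
Ev 9: PC=4 idx=0 pred=T actual=T -> ctr[0]=3
Ev 10: PC=5 idx=1 pred=N actual=T -> ctr[1]=1
Ev 11: PC=4 idx=0 pred=T actual=T -> ctr[0]=3
Ev 12: PC=5 idx=1 pred=N actual=T -> ctr[1]=2
Ev 13: PC=4 idx=0 pred=T actual=T -> ctr[0]=3
Ev 14: PC=5 idx=1 pred=T actual=N -> ctr[1]=1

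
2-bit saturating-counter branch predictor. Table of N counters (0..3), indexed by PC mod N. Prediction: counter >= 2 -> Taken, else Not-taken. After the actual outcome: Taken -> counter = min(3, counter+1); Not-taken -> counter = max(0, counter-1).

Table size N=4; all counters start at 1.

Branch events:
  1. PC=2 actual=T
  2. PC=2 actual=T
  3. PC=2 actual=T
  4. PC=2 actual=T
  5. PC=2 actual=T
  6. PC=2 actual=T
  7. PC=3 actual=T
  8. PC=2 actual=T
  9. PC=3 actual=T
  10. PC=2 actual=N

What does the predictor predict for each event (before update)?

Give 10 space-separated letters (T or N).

Ev 1: PC=2 idx=2 pred=N actual=T -> ctr[2]=2
Ev 2: PC=2 idx=2 pred=T actual=T -> ctr[2]=3
Ev 3: PC=2 idx=2 pred=T actual=T -> ctr[2]=3
Ev 4: PC=2 idx=2 pred=T actual=T -> ctr[2]=3
Ev 5: PC=2 idx=2 pred=T actual=T -> ctr[2]=3
Ev 6: PC=2 idx=2 pred=T actual=T -> ctr[2]=3
Ev 7: PC=3 idx=3 pred=N actual=T -> ctr[3]=2
Ev 8: PC=2 idx=2 pred=T actual=T -> ctr[2]=3
Ev 9: PC=3 idx=3 pred=T actual=T -> ctr[3]=3
Ev 10: PC=2 idx=2 pred=T actual=N -> ctr[2]=2

Answer: N T T T T T N T T T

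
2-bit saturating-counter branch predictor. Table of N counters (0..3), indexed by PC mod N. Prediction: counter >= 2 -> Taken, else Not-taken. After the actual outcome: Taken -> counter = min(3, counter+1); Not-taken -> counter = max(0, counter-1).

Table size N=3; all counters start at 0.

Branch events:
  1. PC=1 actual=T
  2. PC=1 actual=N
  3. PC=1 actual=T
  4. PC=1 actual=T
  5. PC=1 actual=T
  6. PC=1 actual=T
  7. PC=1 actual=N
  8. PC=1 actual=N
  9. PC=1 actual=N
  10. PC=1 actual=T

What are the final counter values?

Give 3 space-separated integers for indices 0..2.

Ev 1: PC=1 idx=1 pred=N actual=T -> ctr[1]=1
Ev 2: PC=1 idx=1 pred=N actual=N -> ctr[1]=0
Ev 3: PC=1 idx=1 pred=N actual=T -> ctr[1]=1
Ev 4: PC=1 idx=1 pred=N actual=T -> ctr[1]=2
Ev 5: PC=1 idx=1 pred=T actual=T -> ctr[1]=3
Ev 6: PC=1 idx=1 pred=T actual=T -> ctr[1]=3
Ev 7: PC=1 idx=1 pred=T actual=N -> ctr[1]=2
Ev 8: PC=1 idx=1 pred=T actual=N -> ctr[1]=1
Ev 9: PC=1 idx=1 pred=N actual=N -> ctr[1]=0
Ev 10: PC=1 idx=1 pred=N actual=T -> ctr[1]=1

Answer: 0 1 0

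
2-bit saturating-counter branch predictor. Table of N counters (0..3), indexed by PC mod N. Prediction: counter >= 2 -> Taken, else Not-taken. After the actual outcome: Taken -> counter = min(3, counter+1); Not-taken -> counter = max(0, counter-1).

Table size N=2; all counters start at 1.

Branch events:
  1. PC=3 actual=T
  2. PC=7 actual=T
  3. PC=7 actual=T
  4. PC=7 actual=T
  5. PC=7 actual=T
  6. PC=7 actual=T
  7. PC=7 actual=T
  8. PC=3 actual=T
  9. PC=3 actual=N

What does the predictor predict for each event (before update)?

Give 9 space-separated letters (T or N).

Answer: N T T T T T T T T

Derivation:
Ev 1: PC=3 idx=1 pred=N actual=T -> ctr[1]=2
Ev 2: PC=7 idx=1 pred=T actual=T -> ctr[1]=3
Ev 3: PC=7 idx=1 pred=T actual=T -> ctr[1]=3
Ev 4: PC=7 idx=1 pred=T actual=T -> ctr[1]=3
Ev 5: PC=7 idx=1 pred=T actual=T -> ctr[1]=3
Ev 6: PC=7 idx=1 pred=T actual=T -> ctr[1]=3
Ev 7: PC=7 idx=1 pred=T actual=T -> ctr[1]=3
Ev 8: PC=3 idx=1 pred=T actual=T -> ctr[1]=3
Ev 9: PC=3 idx=1 pred=T actual=N -> ctr[1]=2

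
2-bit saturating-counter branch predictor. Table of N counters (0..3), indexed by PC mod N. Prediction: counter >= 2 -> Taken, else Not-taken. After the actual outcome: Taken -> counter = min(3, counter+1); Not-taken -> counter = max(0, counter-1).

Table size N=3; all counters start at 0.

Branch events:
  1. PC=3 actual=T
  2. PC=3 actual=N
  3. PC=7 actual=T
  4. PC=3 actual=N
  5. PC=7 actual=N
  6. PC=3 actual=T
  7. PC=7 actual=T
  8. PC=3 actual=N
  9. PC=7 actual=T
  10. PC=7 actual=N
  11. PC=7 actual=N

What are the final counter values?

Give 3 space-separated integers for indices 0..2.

Answer: 0 0 0

Derivation:
Ev 1: PC=3 idx=0 pred=N actual=T -> ctr[0]=1
Ev 2: PC=3 idx=0 pred=N actual=N -> ctr[0]=0
Ev 3: PC=7 idx=1 pred=N actual=T -> ctr[1]=1
Ev 4: PC=3 idx=0 pred=N actual=N -> ctr[0]=0
Ev 5: PC=7 idx=1 pred=N actual=N -> ctr[1]=0
Ev 6: PC=3 idx=0 pred=N actual=T -> ctr[0]=1
Ev 7: PC=7 idx=1 pred=N actual=T -> ctr[1]=1
Ev 8: PC=3 idx=0 pred=N actual=N -> ctr[0]=0
Ev 9: PC=7 idx=1 pred=N actual=T -> ctr[1]=2
Ev 10: PC=7 idx=1 pred=T actual=N -> ctr[1]=1
Ev 11: PC=7 idx=1 pred=N actual=N -> ctr[1]=0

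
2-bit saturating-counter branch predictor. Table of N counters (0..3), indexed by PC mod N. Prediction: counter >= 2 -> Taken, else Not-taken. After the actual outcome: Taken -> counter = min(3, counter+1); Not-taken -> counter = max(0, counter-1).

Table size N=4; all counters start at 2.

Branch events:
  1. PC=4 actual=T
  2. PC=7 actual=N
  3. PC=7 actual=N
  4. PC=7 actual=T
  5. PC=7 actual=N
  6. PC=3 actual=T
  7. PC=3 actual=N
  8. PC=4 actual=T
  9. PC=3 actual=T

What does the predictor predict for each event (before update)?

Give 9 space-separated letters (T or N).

Answer: T T N N N N N T N

Derivation:
Ev 1: PC=4 idx=0 pred=T actual=T -> ctr[0]=3
Ev 2: PC=7 idx=3 pred=T actual=N -> ctr[3]=1
Ev 3: PC=7 idx=3 pred=N actual=N -> ctr[3]=0
Ev 4: PC=7 idx=3 pred=N actual=T -> ctr[3]=1
Ev 5: PC=7 idx=3 pred=N actual=N -> ctr[3]=0
Ev 6: PC=3 idx=3 pred=N actual=T -> ctr[3]=1
Ev 7: PC=3 idx=3 pred=N actual=N -> ctr[3]=0
Ev 8: PC=4 idx=0 pred=T actual=T -> ctr[0]=3
Ev 9: PC=3 idx=3 pred=N actual=T -> ctr[3]=1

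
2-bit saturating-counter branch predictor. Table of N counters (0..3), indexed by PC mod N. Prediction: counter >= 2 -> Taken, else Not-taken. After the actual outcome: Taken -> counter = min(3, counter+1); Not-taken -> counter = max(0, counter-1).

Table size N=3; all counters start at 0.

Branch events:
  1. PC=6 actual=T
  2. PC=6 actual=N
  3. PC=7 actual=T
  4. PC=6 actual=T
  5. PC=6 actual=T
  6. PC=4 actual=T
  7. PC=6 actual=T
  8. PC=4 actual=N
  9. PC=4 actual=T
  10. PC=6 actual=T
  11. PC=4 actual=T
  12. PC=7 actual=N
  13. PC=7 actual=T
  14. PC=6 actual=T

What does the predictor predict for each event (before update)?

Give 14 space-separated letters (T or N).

Answer: N N N N N N T T N T T T T T

Derivation:
Ev 1: PC=6 idx=0 pred=N actual=T -> ctr[0]=1
Ev 2: PC=6 idx=0 pred=N actual=N -> ctr[0]=0
Ev 3: PC=7 idx=1 pred=N actual=T -> ctr[1]=1
Ev 4: PC=6 idx=0 pred=N actual=T -> ctr[0]=1
Ev 5: PC=6 idx=0 pred=N actual=T -> ctr[0]=2
Ev 6: PC=4 idx=1 pred=N actual=T -> ctr[1]=2
Ev 7: PC=6 idx=0 pred=T actual=T -> ctr[0]=3
Ev 8: PC=4 idx=1 pred=T actual=N -> ctr[1]=1
Ev 9: PC=4 idx=1 pred=N actual=T -> ctr[1]=2
Ev 10: PC=6 idx=0 pred=T actual=T -> ctr[0]=3
Ev 11: PC=4 idx=1 pred=T actual=T -> ctr[1]=3
Ev 12: PC=7 idx=1 pred=T actual=N -> ctr[1]=2
Ev 13: PC=7 idx=1 pred=T actual=T -> ctr[1]=3
Ev 14: PC=6 idx=0 pred=T actual=T -> ctr[0]=3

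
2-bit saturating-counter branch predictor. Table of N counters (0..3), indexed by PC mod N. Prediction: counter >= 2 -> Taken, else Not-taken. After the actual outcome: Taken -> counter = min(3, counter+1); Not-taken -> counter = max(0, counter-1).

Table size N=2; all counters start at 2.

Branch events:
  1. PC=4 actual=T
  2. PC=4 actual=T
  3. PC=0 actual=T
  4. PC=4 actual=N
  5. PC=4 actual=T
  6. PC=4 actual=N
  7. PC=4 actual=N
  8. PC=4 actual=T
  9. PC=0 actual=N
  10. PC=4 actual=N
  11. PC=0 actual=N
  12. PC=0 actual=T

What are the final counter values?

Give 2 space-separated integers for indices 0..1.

Ev 1: PC=4 idx=0 pred=T actual=T -> ctr[0]=3
Ev 2: PC=4 idx=0 pred=T actual=T -> ctr[0]=3
Ev 3: PC=0 idx=0 pred=T actual=T -> ctr[0]=3
Ev 4: PC=4 idx=0 pred=T actual=N -> ctr[0]=2
Ev 5: PC=4 idx=0 pred=T actual=T -> ctr[0]=3
Ev 6: PC=4 idx=0 pred=T actual=N -> ctr[0]=2
Ev 7: PC=4 idx=0 pred=T actual=N -> ctr[0]=1
Ev 8: PC=4 idx=0 pred=N actual=T -> ctr[0]=2
Ev 9: PC=0 idx=0 pred=T actual=N -> ctr[0]=1
Ev 10: PC=4 idx=0 pred=N actual=N -> ctr[0]=0
Ev 11: PC=0 idx=0 pred=N actual=N -> ctr[0]=0
Ev 12: PC=0 idx=0 pred=N actual=T -> ctr[0]=1

Answer: 1 2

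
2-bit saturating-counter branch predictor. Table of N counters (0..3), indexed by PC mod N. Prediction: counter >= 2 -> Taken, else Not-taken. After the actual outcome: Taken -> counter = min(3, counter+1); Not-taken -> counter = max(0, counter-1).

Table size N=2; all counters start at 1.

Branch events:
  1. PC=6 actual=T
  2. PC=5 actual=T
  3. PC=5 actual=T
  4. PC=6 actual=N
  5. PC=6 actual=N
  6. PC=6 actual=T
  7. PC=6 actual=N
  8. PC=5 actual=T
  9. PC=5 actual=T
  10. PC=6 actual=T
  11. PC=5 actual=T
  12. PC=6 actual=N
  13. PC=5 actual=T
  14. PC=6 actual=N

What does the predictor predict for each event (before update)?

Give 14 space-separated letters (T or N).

Answer: N N T T N N N T T N T N T N

Derivation:
Ev 1: PC=6 idx=0 pred=N actual=T -> ctr[0]=2
Ev 2: PC=5 idx=1 pred=N actual=T -> ctr[1]=2
Ev 3: PC=5 idx=1 pred=T actual=T -> ctr[1]=3
Ev 4: PC=6 idx=0 pred=T actual=N -> ctr[0]=1
Ev 5: PC=6 idx=0 pred=N actual=N -> ctr[0]=0
Ev 6: PC=6 idx=0 pred=N actual=T -> ctr[0]=1
Ev 7: PC=6 idx=0 pred=N actual=N -> ctr[0]=0
Ev 8: PC=5 idx=1 pred=T actual=T -> ctr[1]=3
Ev 9: PC=5 idx=1 pred=T actual=T -> ctr[1]=3
Ev 10: PC=6 idx=0 pred=N actual=T -> ctr[0]=1
Ev 11: PC=5 idx=1 pred=T actual=T -> ctr[1]=3
Ev 12: PC=6 idx=0 pred=N actual=N -> ctr[0]=0
Ev 13: PC=5 idx=1 pred=T actual=T -> ctr[1]=3
Ev 14: PC=6 idx=0 pred=N actual=N -> ctr[0]=0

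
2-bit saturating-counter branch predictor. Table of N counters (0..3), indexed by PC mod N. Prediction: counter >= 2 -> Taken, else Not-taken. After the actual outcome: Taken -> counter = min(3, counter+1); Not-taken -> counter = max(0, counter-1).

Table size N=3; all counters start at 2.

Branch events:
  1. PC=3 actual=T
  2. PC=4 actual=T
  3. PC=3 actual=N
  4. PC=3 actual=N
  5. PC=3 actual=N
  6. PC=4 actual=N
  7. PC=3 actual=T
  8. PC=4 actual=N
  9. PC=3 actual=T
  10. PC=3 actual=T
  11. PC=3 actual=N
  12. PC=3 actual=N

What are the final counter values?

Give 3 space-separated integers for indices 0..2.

Answer: 1 1 2

Derivation:
Ev 1: PC=3 idx=0 pred=T actual=T -> ctr[0]=3
Ev 2: PC=4 idx=1 pred=T actual=T -> ctr[1]=3
Ev 3: PC=3 idx=0 pred=T actual=N -> ctr[0]=2
Ev 4: PC=3 idx=0 pred=T actual=N -> ctr[0]=1
Ev 5: PC=3 idx=0 pred=N actual=N -> ctr[0]=0
Ev 6: PC=4 idx=1 pred=T actual=N -> ctr[1]=2
Ev 7: PC=3 idx=0 pred=N actual=T -> ctr[0]=1
Ev 8: PC=4 idx=1 pred=T actual=N -> ctr[1]=1
Ev 9: PC=3 idx=0 pred=N actual=T -> ctr[0]=2
Ev 10: PC=3 idx=0 pred=T actual=T -> ctr[0]=3
Ev 11: PC=3 idx=0 pred=T actual=N -> ctr[0]=2
Ev 12: PC=3 idx=0 pred=T actual=N -> ctr[0]=1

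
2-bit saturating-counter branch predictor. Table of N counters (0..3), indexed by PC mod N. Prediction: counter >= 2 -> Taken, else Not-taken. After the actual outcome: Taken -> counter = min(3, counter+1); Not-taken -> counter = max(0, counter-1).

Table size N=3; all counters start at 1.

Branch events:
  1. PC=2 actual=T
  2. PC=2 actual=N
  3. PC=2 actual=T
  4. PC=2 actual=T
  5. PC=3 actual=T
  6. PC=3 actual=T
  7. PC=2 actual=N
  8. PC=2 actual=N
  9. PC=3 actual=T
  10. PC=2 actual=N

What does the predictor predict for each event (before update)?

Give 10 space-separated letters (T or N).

Ev 1: PC=2 idx=2 pred=N actual=T -> ctr[2]=2
Ev 2: PC=2 idx=2 pred=T actual=N -> ctr[2]=1
Ev 3: PC=2 idx=2 pred=N actual=T -> ctr[2]=2
Ev 4: PC=2 idx=2 pred=T actual=T -> ctr[2]=3
Ev 5: PC=3 idx=0 pred=N actual=T -> ctr[0]=2
Ev 6: PC=3 idx=0 pred=T actual=T -> ctr[0]=3
Ev 7: PC=2 idx=2 pred=T actual=N -> ctr[2]=2
Ev 8: PC=2 idx=2 pred=T actual=N -> ctr[2]=1
Ev 9: PC=3 idx=0 pred=T actual=T -> ctr[0]=3
Ev 10: PC=2 idx=2 pred=N actual=N -> ctr[2]=0

Answer: N T N T N T T T T N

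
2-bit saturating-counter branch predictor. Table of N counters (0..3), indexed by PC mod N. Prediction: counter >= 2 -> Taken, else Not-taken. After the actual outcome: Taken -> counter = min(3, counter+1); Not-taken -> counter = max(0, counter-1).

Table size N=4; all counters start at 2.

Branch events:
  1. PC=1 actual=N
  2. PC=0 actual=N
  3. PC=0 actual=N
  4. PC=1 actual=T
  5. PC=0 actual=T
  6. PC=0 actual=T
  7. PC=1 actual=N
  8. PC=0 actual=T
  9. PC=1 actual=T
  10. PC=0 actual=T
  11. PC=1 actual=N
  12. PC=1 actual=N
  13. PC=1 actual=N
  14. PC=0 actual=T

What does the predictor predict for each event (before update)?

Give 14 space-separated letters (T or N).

Ev 1: PC=1 idx=1 pred=T actual=N -> ctr[1]=1
Ev 2: PC=0 idx=0 pred=T actual=N -> ctr[0]=1
Ev 3: PC=0 idx=0 pred=N actual=N -> ctr[0]=0
Ev 4: PC=1 idx=1 pred=N actual=T -> ctr[1]=2
Ev 5: PC=0 idx=0 pred=N actual=T -> ctr[0]=1
Ev 6: PC=0 idx=0 pred=N actual=T -> ctr[0]=2
Ev 7: PC=1 idx=1 pred=T actual=N -> ctr[1]=1
Ev 8: PC=0 idx=0 pred=T actual=T -> ctr[0]=3
Ev 9: PC=1 idx=1 pred=N actual=T -> ctr[1]=2
Ev 10: PC=0 idx=0 pred=T actual=T -> ctr[0]=3
Ev 11: PC=1 idx=1 pred=T actual=N -> ctr[1]=1
Ev 12: PC=1 idx=1 pred=N actual=N -> ctr[1]=0
Ev 13: PC=1 idx=1 pred=N actual=N -> ctr[1]=0
Ev 14: PC=0 idx=0 pred=T actual=T -> ctr[0]=3

Answer: T T N N N N T T N T T N N T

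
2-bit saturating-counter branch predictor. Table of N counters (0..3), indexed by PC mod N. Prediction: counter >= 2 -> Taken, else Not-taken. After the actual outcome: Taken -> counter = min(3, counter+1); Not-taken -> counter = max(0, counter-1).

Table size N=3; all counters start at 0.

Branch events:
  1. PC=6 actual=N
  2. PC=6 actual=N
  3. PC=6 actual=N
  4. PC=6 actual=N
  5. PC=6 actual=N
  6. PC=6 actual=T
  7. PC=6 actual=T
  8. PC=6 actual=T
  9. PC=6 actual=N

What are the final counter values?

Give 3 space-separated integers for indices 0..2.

Ev 1: PC=6 idx=0 pred=N actual=N -> ctr[0]=0
Ev 2: PC=6 idx=0 pred=N actual=N -> ctr[0]=0
Ev 3: PC=6 idx=0 pred=N actual=N -> ctr[0]=0
Ev 4: PC=6 idx=0 pred=N actual=N -> ctr[0]=0
Ev 5: PC=6 idx=0 pred=N actual=N -> ctr[0]=0
Ev 6: PC=6 idx=0 pred=N actual=T -> ctr[0]=1
Ev 7: PC=6 idx=0 pred=N actual=T -> ctr[0]=2
Ev 8: PC=6 idx=0 pred=T actual=T -> ctr[0]=3
Ev 9: PC=6 idx=0 pred=T actual=N -> ctr[0]=2

Answer: 2 0 0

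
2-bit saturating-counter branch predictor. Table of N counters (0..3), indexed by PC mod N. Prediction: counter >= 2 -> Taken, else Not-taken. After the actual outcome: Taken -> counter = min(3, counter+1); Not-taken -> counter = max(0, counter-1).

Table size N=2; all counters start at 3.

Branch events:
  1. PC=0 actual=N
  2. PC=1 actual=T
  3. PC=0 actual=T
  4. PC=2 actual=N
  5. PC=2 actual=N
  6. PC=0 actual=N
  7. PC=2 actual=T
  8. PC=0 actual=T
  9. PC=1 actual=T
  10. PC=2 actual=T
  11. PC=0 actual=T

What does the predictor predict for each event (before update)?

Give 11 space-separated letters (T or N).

Answer: T T T T T N N N T T T

Derivation:
Ev 1: PC=0 idx=0 pred=T actual=N -> ctr[0]=2
Ev 2: PC=1 idx=1 pred=T actual=T -> ctr[1]=3
Ev 3: PC=0 idx=0 pred=T actual=T -> ctr[0]=3
Ev 4: PC=2 idx=0 pred=T actual=N -> ctr[0]=2
Ev 5: PC=2 idx=0 pred=T actual=N -> ctr[0]=1
Ev 6: PC=0 idx=0 pred=N actual=N -> ctr[0]=0
Ev 7: PC=2 idx=0 pred=N actual=T -> ctr[0]=1
Ev 8: PC=0 idx=0 pred=N actual=T -> ctr[0]=2
Ev 9: PC=1 idx=1 pred=T actual=T -> ctr[1]=3
Ev 10: PC=2 idx=0 pred=T actual=T -> ctr[0]=3
Ev 11: PC=0 idx=0 pred=T actual=T -> ctr[0]=3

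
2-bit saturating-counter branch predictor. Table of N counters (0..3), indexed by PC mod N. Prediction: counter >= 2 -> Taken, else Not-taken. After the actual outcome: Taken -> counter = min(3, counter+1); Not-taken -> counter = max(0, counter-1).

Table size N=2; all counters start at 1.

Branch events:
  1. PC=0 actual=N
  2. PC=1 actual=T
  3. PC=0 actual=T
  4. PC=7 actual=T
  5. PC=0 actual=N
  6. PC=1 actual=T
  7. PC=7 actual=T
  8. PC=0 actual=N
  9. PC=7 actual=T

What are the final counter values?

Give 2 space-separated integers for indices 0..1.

Answer: 0 3

Derivation:
Ev 1: PC=0 idx=0 pred=N actual=N -> ctr[0]=0
Ev 2: PC=1 idx=1 pred=N actual=T -> ctr[1]=2
Ev 3: PC=0 idx=0 pred=N actual=T -> ctr[0]=1
Ev 4: PC=7 idx=1 pred=T actual=T -> ctr[1]=3
Ev 5: PC=0 idx=0 pred=N actual=N -> ctr[0]=0
Ev 6: PC=1 idx=1 pred=T actual=T -> ctr[1]=3
Ev 7: PC=7 idx=1 pred=T actual=T -> ctr[1]=3
Ev 8: PC=0 idx=0 pred=N actual=N -> ctr[0]=0
Ev 9: PC=7 idx=1 pred=T actual=T -> ctr[1]=3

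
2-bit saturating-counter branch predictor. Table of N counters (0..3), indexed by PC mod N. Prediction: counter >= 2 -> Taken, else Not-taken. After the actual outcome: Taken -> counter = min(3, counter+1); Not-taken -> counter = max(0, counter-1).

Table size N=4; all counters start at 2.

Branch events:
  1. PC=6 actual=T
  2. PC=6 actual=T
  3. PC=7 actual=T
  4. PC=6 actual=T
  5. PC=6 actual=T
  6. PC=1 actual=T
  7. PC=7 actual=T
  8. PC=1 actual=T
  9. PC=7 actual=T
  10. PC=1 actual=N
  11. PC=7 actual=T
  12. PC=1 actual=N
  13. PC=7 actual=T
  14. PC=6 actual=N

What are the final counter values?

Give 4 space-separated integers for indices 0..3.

Answer: 2 1 2 3

Derivation:
Ev 1: PC=6 idx=2 pred=T actual=T -> ctr[2]=3
Ev 2: PC=6 idx=2 pred=T actual=T -> ctr[2]=3
Ev 3: PC=7 idx=3 pred=T actual=T -> ctr[3]=3
Ev 4: PC=6 idx=2 pred=T actual=T -> ctr[2]=3
Ev 5: PC=6 idx=2 pred=T actual=T -> ctr[2]=3
Ev 6: PC=1 idx=1 pred=T actual=T -> ctr[1]=3
Ev 7: PC=7 idx=3 pred=T actual=T -> ctr[3]=3
Ev 8: PC=1 idx=1 pred=T actual=T -> ctr[1]=3
Ev 9: PC=7 idx=3 pred=T actual=T -> ctr[3]=3
Ev 10: PC=1 idx=1 pred=T actual=N -> ctr[1]=2
Ev 11: PC=7 idx=3 pred=T actual=T -> ctr[3]=3
Ev 12: PC=1 idx=1 pred=T actual=N -> ctr[1]=1
Ev 13: PC=7 idx=3 pred=T actual=T -> ctr[3]=3
Ev 14: PC=6 idx=2 pred=T actual=N -> ctr[2]=2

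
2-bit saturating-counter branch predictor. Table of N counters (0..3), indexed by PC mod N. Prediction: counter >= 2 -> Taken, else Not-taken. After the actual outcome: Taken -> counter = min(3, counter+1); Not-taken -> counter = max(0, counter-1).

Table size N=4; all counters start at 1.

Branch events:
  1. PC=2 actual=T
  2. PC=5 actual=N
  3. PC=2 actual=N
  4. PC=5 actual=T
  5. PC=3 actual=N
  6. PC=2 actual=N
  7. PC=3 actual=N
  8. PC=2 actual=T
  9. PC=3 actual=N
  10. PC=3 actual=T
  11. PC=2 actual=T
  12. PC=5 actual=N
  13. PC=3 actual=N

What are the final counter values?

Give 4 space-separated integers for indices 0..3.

Ev 1: PC=2 idx=2 pred=N actual=T -> ctr[2]=2
Ev 2: PC=5 idx=1 pred=N actual=N -> ctr[1]=0
Ev 3: PC=2 idx=2 pred=T actual=N -> ctr[2]=1
Ev 4: PC=5 idx=1 pred=N actual=T -> ctr[1]=1
Ev 5: PC=3 idx=3 pred=N actual=N -> ctr[3]=0
Ev 6: PC=2 idx=2 pred=N actual=N -> ctr[2]=0
Ev 7: PC=3 idx=3 pred=N actual=N -> ctr[3]=0
Ev 8: PC=2 idx=2 pred=N actual=T -> ctr[2]=1
Ev 9: PC=3 idx=3 pred=N actual=N -> ctr[3]=0
Ev 10: PC=3 idx=3 pred=N actual=T -> ctr[3]=1
Ev 11: PC=2 idx=2 pred=N actual=T -> ctr[2]=2
Ev 12: PC=5 idx=1 pred=N actual=N -> ctr[1]=0
Ev 13: PC=3 idx=3 pred=N actual=N -> ctr[3]=0

Answer: 1 0 2 0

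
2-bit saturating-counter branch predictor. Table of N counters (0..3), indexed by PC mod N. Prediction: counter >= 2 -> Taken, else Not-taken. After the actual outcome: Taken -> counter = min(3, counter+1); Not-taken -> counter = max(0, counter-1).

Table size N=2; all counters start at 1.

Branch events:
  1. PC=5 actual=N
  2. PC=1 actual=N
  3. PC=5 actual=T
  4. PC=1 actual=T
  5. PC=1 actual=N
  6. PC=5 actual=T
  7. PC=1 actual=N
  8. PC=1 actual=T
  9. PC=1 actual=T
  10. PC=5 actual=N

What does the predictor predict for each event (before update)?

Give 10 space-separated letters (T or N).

Ev 1: PC=5 idx=1 pred=N actual=N -> ctr[1]=0
Ev 2: PC=1 idx=1 pred=N actual=N -> ctr[1]=0
Ev 3: PC=5 idx=1 pred=N actual=T -> ctr[1]=1
Ev 4: PC=1 idx=1 pred=N actual=T -> ctr[1]=2
Ev 5: PC=1 idx=1 pred=T actual=N -> ctr[1]=1
Ev 6: PC=5 idx=1 pred=N actual=T -> ctr[1]=2
Ev 7: PC=1 idx=1 pred=T actual=N -> ctr[1]=1
Ev 8: PC=1 idx=1 pred=N actual=T -> ctr[1]=2
Ev 9: PC=1 idx=1 pred=T actual=T -> ctr[1]=3
Ev 10: PC=5 idx=1 pred=T actual=N -> ctr[1]=2

Answer: N N N N T N T N T T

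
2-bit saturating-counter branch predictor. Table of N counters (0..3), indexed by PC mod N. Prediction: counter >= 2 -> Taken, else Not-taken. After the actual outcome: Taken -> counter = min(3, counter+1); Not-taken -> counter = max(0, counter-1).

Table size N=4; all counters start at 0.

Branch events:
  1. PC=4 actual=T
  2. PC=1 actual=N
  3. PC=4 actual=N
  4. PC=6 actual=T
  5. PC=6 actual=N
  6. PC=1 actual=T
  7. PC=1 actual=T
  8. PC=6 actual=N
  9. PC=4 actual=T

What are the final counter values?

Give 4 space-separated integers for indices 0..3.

Answer: 1 2 0 0

Derivation:
Ev 1: PC=4 idx=0 pred=N actual=T -> ctr[0]=1
Ev 2: PC=1 idx=1 pred=N actual=N -> ctr[1]=0
Ev 3: PC=4 idx=0 pred=N actual=N -> ctr[0]=0
Ev 4: PC=6 idx=2 pred=N actual=T -> ctr[2]=1
Ev 5: PC=6 idx=2 pred=N actual=N -> ctr[2]=0
Ev 6: PC=1 idx=1 pred=N actual=T -> ctr[1]=1
Ev 7: PC=1 idx=1 pred=N actual=T -> ctr[1]=2
Ev 8: PC=6 idx=2 pred=N actual=N -> ctr[2]=0
Ev 9: PC=4 idx=0 pred=N actual=T -> ctr[0]=1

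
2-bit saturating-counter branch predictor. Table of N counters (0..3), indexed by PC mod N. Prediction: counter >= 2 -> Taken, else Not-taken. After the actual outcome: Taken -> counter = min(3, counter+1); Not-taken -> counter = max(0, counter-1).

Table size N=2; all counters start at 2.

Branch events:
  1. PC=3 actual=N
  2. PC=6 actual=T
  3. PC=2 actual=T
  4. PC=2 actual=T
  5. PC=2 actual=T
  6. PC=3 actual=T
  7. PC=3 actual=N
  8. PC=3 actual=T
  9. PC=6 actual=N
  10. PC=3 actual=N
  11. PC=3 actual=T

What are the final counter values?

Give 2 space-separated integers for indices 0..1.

Answer: 2 2

Derivation:
Ev 1: PC=3 idx=1 pred=T actual=N -> ctr[1]=1
Ev 2: PC=6 idx=0 pred=T actual=T -> ctr[0]=3
Ev 3: PC=2 idx=0 pred=T actual=T -> ctr[0]=3
Ev 4: PC=2 idx=0 pred=T actual=T -> ctr[0]=3
Ev 5: PC=2 idx=0 pred=T actual=T -> ctr[0]=3
Ev 6: PC=3 idx=1 pred=N actual=T -> ctr[1]=2
Ev 7: PC=3 idx=1 pred=T actual=N -> ctr[1]=1
Ev 8: PC=3 idx=1 pred=N actual=T -> ctr[1]=2
Ev 9: PC=6 idx=0 pred=T actual=N -> ctr[0]=2
Ev 10: PC=3 idx=1 pred=T actual=N -> ctr[1]=1
Ev 11: PC=3 idx=1 pred=N actual=T -> ctr[1]=2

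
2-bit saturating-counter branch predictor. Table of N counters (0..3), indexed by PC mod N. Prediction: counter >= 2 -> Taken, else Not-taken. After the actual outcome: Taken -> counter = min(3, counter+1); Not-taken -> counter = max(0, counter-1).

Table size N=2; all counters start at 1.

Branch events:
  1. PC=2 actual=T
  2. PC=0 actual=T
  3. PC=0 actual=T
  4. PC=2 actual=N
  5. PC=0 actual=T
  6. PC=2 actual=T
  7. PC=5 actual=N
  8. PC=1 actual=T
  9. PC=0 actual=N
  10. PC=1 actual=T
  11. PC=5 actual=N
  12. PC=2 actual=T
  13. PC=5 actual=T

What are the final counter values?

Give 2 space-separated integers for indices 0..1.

Ev 1: PC=2 idx=0 pred=N actual=T -> ctr[0]=2
Ev 2: PC=0 idx=0 pred=T actual=T -> ctr[0]=3
Ev 3: PC=0 idx=0 pred=T actual=T -> ctr[0]=3
Ev 4: PC=2 idx=0 pred=T actual=N -> ctr[0]=2
Ev 5: PC=0 idx=0 pred=T actual=T -> ctr[0]=3
Ev 6: PC=2 idx=0 pred=T actual=T -> ctr[0]=3
Ev 7: PC=5 idx=1 pred=N actual=N -> ctr[1]=0
Ev 8: PC=1 idx=1 pred=N actual=T -> ctr[1]=1
Ev 9: PC=0 idx=0 pred=T actual=N -> ctr[0]=2
Ev 10: PC=1 idx=1 pred=N actual=T -> ctr[1]=2
Ev 11: PC=5 idx=1 pred=T actual=N -> ctr[1]=1
Ev 12: PC=2 idx=0 pred=T actual=T -> ctr[0]=3
Ev 13: PC=5 idx=1 pred=N actual=T -> ctr[1]=2

Answer: 3 2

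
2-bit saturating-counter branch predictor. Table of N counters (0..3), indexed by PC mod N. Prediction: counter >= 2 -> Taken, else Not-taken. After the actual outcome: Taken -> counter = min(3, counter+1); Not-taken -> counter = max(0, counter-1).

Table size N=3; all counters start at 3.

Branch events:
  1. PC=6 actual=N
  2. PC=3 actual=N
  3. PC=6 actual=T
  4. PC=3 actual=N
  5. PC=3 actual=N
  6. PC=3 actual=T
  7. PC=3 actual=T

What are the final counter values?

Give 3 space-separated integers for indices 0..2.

Answer: 2 3 3

Derivation:
Ev 1: PC=6 idx=0 pred=T actual=N -> ctr[0]=2
Ev 2: PC=3 idx=0 pred=T actual=N -> ctr[0]=1
Ev 3: PC=6 idx=0 pred=N actual=T -> ctr[0]=2
Ev 4: PC=3 idx=0 pred=T actual=N -> ctr[0]=1
Ev 5: PC=3 idx=0 pred=N actual=N -> ctr[0]=0
Ev 6: PC=3 idx=0 pred=N actual=T -> ctr[0]=1
Ev 7: PC=3 idx=0 pred=N actual=T -> ctr[0]=2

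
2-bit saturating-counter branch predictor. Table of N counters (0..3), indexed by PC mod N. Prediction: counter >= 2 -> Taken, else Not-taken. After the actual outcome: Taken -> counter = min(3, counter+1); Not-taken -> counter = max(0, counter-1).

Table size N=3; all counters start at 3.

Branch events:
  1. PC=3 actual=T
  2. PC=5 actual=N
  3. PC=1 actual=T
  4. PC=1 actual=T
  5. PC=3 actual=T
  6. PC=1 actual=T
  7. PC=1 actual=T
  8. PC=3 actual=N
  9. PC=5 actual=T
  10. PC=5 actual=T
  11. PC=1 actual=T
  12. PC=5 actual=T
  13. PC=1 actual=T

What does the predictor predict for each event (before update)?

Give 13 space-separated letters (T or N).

Answer: T T T T T T T T T T T T T

Derivation:
Ev 1: PC=3 idx=0 pred=T actual=T -> ctr[0]=3
Ev 2: PC=5 idx=2 pred=T actual=N -> ctr[2]=2
Ev 3: PC=1 idx=1 pred=T actual=T -> ctr[1]=3
Ev 4: PC=1 idx=1 pred=T actual=T -> ctr[1]=3
Ev 5: PC=3 idx=0 pred=T actual=T -> ctr[0]=3
Ev 6: PC=1 idx=1 pred=T actual=T -> ctr[1]=3
Ev 7: PC=1 idx=1 pred=T actual=T -> ctr[1]=3
Ev 8: PC=3 idx=0 pred=T actual=N -> ctr[0]=2
Ev 9: PC=5 idx=2 pred=T actual=T -> ctr[2]=3
Ev 10: PC=5 idx=2 pred=T actual=T -> ctr[2]=3
Ev 11: PC=1 idx=1 pred=T actual=T -> ctr[1]=3
Ev 12: PC=5 idx=2 pred=T actual=T -> ctr[2]=3
Ev 13: PC=1 idx=1 pred=T actual=T -> ctr[1]=3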